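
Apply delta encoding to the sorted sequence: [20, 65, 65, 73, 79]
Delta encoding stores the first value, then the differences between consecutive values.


First value: 20
Deltas:
  65 - 20 = 45
  65 - 65 = 0
  73 - 65 = 8
  79 - 73 = 6


Delta encoded: [20, 45, 0, 8, 6]


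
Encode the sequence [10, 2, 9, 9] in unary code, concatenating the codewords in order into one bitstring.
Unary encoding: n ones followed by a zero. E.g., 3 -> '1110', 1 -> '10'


Encode each number as n ones followed by a terminating 0:
  10 -> 11111111110 (11 bits)
  2 -> 110 (3 bits)
  9 -> 1111111110 (10 bits)
  9 -> 1111111110 (10 bits)
Total length = 11 + 3 + 10 + 10 = 34 bits.

Unary([10, 2, 9, 9]) = 1111111111011011111111101111111110 (34 bits)


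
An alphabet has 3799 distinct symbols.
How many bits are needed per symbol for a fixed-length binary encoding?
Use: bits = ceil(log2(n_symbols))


log2(3799) = 11.8914
Bracket: 2^11 = 2048 < 3799 <= 2^12 = 4096
So ceil(log2(3799)) = 12

bits = ceil(log2(3799)) = ceil(11.8914) = 12 bits


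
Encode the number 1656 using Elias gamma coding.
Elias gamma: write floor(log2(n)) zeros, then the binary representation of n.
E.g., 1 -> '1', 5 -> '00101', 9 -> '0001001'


num_bits = floor(log2(1656)) + 1 = 11
leading_zeros = num_bits - 1 = 10
binary(1656) = 11001111000

Elias gamma(1656) = '0000000000' + '11001111000' = 000000000011001111000 (21 bits)


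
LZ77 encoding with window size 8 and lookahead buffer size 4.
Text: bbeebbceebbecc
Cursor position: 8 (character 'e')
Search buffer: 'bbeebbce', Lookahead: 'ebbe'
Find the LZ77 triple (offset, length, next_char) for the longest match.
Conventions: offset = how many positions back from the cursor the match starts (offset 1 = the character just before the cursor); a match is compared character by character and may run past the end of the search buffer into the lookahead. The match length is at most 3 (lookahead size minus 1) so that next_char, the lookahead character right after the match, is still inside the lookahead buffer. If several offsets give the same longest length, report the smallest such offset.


Try each offset into the search buffer:
  offset=1 (pos 7, char 'e'): match length 1
  offset=2 (pos 6, char 'c'): match length 0
  offset=3 (pos 5, char 'b'): match length 0
  offset=4 (pos 4, char 'b'): match length 0
  offset=5 (pos 3, char 'e'): match length 3
  offset=6 (pos 2, char 'e'): match length 1
  offset=7 (pos 1, char 'b'): match length 0
  offset=8 (pos 0, char 'b'): match length 0
Longest match has length 3 at offset 5.
next_char = character at position 8 + 3 = 11 -> 'e'

Best match: offset=5, length=3 (matching 'ebb' starting at position 3)
LZ77 triple: (5, 3, 'e')


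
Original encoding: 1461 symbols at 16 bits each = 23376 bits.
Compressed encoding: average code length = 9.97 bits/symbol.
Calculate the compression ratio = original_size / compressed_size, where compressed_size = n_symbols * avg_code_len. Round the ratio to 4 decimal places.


original_size = n_symbols * orig_bits = 1461 * 16 = 23376 bits
compressed_size = n_symbols * avg_code_len = 1461 * 9.97 = 14566.17 bits
ratio = original_size / compressed_size = 23376 / 14566.17 = 1.6048

Compression ratio = 1.6048


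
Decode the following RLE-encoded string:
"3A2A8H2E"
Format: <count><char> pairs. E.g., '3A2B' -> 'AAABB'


Expanding each <count><char> pair:
  3A -> 'AAA'
  2A -> 'AA'
  8H -> 'HHHHHHHH'
  2E -> 'EE'

Decoded = AAAAAHHHHHHHHEE


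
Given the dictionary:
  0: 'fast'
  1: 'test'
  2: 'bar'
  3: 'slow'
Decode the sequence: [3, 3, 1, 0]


Look up each index in the dictionary:
  3 -> 'slow'
  3 -> 'slow'
  1 -> 'test'
  0 -> 'fast'

Decoded: "slow slow test fast"


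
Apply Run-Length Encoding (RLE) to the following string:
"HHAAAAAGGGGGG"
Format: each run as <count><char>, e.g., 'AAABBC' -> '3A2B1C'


Scanning runs left to right:
  i=0: run of 'H' x 2 -> '2H'
  i=2: run of 'A' x 5 -> '5A'
  i=7: run of 'G' x 6 -> '6G'

RLE = 2H5A6G


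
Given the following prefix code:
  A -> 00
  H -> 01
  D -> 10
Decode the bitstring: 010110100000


Decoding step by step:
Bits 01 -> H
Bits 01 -> H
Bits 10 -> D
Bits 10 -> D
Bits 00 -> A
Bits 00 -> A


Decoded message: HHDDAA


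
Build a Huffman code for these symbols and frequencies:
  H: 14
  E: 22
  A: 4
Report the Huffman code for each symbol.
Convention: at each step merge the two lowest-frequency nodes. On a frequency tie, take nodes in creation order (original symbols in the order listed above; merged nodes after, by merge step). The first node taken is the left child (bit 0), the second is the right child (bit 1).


Huffman tree construction:
Step 1: Merge A(4) + H(14) = 18
Step 2: Merge (A+H)(18) + E(22) = 40
Read each symbol's code off the tree from the root (left child = 0, right child = 1).

Codes:
  H: 01 (length 2)
  E: 1 (length 1)
  A: 00 (length 2)
Average code length: 58/40 = 1.4500 bits/symbol


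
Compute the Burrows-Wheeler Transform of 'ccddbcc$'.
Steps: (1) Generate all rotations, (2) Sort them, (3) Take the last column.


Rotations (sorted):
  0: $ccddbcc -> last char: c
  1: bcc$ccdd -> last char: d
  2: c$ccddbc -> last char: c
  3: cc$ccddb -> last char: b
  4: ccddbcc$ -> last char: $
  5: cddbcc$c -> last char: c
  6: dbcc$ccd -> last char: d
  7: ddbcc$cc -> last char: c


BWT = cdcb$cdc


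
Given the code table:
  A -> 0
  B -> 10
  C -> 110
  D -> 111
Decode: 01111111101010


Decoding:
0 -> A
111 -> D
111 -> D
110 -> C
10 -> B
10 -> B


Result: ADDCBB


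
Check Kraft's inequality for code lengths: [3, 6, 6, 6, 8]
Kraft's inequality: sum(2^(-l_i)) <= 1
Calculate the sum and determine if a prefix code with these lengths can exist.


Sum = 2^(-3) + 2^(-6) + 2^(-6) + 2^(-6) + 2^(-8)
    = 0.125 + 0.015625 + 0.015625 + 0.015625 + 0.00390625
    = 45/256 = 0.17578125
Since 0.17578125 <= 1, Kraft's inequality IS satisfied.
A prefix code with these lengths CAN exist.

Kraft sum = 0.17578125. Satisfied.


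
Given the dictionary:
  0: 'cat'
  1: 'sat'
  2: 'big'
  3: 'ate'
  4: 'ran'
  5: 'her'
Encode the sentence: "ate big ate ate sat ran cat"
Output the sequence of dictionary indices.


Look up each word in the dictionary:
  'ate' -> 3
  'big' -> 2
  'ate' -> 3
  'ate' -> 3
  'sat' -> 1
  'ran' -> 4
  'cat' -> 0

Encoded: [3, 2, 3, 3, 1, 4, 0]


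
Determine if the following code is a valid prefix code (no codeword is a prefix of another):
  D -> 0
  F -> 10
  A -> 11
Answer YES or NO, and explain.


Checking each pair (does one codeword prefix another?):
  D='0' vs F='10': no prefix
  D='0' vs A='11': no prefix
  F='10' vs D='0': no prefix
  F='10' vs A='11': no prefix
  A='11' vs D='0': no prefix
  A='11' vs F='10': no prefix
No violation found over all pairs.

YES -- this is a valid prefix code. No codeword is a prefix of any other codeword.


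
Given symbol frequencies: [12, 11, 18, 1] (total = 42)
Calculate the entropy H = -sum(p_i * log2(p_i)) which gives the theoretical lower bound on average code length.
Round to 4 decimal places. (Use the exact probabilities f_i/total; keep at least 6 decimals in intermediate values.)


Per-symbol terms -p_i * log2(p_i) with p_i = f_i/42:
  p = 12/42 = 0.285714: log2(p) = -1.807355, -p*log2(p) = 0.516387
  p = 11/42 = 0.261905: log2(p) = -1.932886, -p*log2(p) = 0.506232
  p = 18/42 = 0.428571: log2(p) = -1.222392, -p*log2(p) = 0.523882
  p = 1/42 = 0.023810: log2(p) = -5.392317, -p*log2(p) = 0.128389
H = 0.516387 + 0.506232 + 0.523882 + 0.128389 = 1.674890

H = 1.6749 bits/symbol


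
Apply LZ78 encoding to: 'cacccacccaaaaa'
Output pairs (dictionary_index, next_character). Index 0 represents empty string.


LZ78 encoding steps:
Dictionary: {0: ''}
Step 1: w='' (idx 0), next='c' -> output (0, 'c'), add 'c' as idx 1
Step 2: w='' (idx 0), next='a' -> output (0, 'a'), add 'a' as idx 2
Step 3: w='c' (idx 1), next='c' -> output (1, 'c'), add 'cc' as idx 3
Step 4: w='c' (idx 1), next='a' -> output (1, 'a'), add 'ca' as idx 4
Step 5: w='cc' (idx 3), next='c' -> output (3, 'c'), add 'ccc' as idx 5
Step 6: w='a' (idx 2), next='a' -> output (2, 'a'), add 'aa' as idx 6
Step 7: w='aa' (idx 6), next='a' -> output (6, 'a'), add 'aaa' as idx 7


Encoded: [(0, 'c'), (0, 'a'), (1, 'c'), (1, 'a'), (3, 'c'), (2, 'a'), (6, 'a')]


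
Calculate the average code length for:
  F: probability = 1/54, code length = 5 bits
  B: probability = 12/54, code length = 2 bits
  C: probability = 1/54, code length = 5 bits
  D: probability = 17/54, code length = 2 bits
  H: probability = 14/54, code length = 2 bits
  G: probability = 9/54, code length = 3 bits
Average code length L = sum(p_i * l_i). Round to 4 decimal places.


Weighted contributions p_i * l_i:
  F: (1/54) * 5 = 5/54
  B: (12/54) * 2 = 24/54
  C: (1/54) * 5 = 5/54
  D: (17/54) * 2 = 34/54
  H: (14/54) * 2 = 28/54
  G: (9/54) * 3 = 27/54
Sum = (5 + 24 + 5 + 34 + 28 + 27)/54 = 123/54

L = 123/54 = 2.2778 bits/symbol


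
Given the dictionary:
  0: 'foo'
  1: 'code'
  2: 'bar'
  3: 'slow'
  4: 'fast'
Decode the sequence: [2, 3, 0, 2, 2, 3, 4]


Look up each index in the dictionary:
  2 -> 'bar'
  3 -> 'slow'
  0 -> 'foo'
  2 -> 'bar'
  2 -> 'bar'
  3 -> 'slow'
  4 -> 'fast'

Decoded: "bar slow foo bar bar slow fast"


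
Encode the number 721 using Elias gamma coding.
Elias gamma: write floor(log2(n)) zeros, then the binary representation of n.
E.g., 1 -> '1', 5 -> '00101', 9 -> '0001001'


num_bits = floor(log2(721)) + 1 = 10
leading_zeros = num_bits - 1 = 9
binary(721) = 1011010001

Elias gamma(721) = '000000000' + '1011010001' = 0000000001011010001 (19 bits)


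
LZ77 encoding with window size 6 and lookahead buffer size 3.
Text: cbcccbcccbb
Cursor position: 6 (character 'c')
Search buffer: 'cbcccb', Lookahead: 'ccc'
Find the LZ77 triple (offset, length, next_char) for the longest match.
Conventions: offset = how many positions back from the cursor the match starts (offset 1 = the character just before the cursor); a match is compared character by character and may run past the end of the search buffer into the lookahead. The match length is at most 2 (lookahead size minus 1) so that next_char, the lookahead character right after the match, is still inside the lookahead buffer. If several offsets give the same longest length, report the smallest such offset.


Try each offset into the search buffer:
  offset=1 (pos 5, char 'b'): match length 0
  offset=2 (pos 4, char 'c'): match length 1
  offset=3 (pos 3, char 'c'): match length 2
  offset=4 (pos 2, char 'c'): match length 2
  offset=5 (pos 1, char 'b'): match length 0
  offset=6 (pos 0, char 'c'): match length 1
Longest match has length 2, found at offsets 3, 4; take the smallest, offset 3.
next_char = character at position 6 + 2 = 8 -> 'c'

Best match: offset=3, length=2 (matching 'cc' starting at position 3)
LZ77 triple: (3, 2, 'c')


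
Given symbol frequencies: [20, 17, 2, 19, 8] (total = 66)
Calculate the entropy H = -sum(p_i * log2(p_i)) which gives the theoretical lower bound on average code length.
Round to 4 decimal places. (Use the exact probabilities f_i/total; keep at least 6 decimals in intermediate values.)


Per-symbol terms -p_i * log2(p_i) with p_i = f_i/66:
  p = 20/66 = 0.303030: log2(p) = -1.722466, -p*log2(p) = 0.521959
  p = 17/66 = 0.257576: log2(p) = -1.956931, -p*log2(p) = 0.504058
  p = 2/66 = 0.030303: log2(p) = -5.044394, -p*log2(p) = 0.152860
  p = 19/66 = 0.287879: log2(p) = -1.796467, -p*log2(p) = 0.517165
  p = 8/66 = 0.121212: log2(p) = -3.044394, -p*log2(p) = 0.369017
H = 0.521959 + 0.504058 + 0.152860 + 0.517165 + 0.369017 = 2.065059

H = 2.0651 bits/symbol


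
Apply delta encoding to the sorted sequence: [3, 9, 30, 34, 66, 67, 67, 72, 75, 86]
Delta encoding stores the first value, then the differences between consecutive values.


First value: 3
Deltas:
  9 - 3 = 6
  30 - 9 = 21
  34 - 30 = 4
  66 - 34 = 32
  67 - 66 = 1
  67 - 67 = 0
  72 - 67 = 5
  75 - 72 = 3
  86 - 75 = 11


Delta encoded: [3, 6, 21, 4, 32, 1, 0, 5, 3, 11]


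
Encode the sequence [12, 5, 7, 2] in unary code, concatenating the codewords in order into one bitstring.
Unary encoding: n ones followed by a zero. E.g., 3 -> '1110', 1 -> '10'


Encode each number as n ones followed by a terminating 0:
  12 -> 1111111111110 (13 bits)
  5 -> 111110 (6 bits)
  7 -> 11111110 (8 bits)
  2 -> 110 (3 bits)
Total length = 13 + 6 + 8 + 3 = 30 bits.

Unary([12, 5, 7, 2]) = 111111111111011111011111110110 (30 bits)


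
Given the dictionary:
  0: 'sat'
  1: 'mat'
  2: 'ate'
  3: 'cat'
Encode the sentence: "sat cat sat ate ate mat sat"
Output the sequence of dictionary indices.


Look up each word in the dictionary:
  'sat' -> 0
  'cat' -> 3
  'sat' -> 0
  'ate' -> 2
  'ate' -> 2
  'mat' -> 1
  'sat' -> 0

Encoded: [0, 3, 0, 2, 2, 1, 0]


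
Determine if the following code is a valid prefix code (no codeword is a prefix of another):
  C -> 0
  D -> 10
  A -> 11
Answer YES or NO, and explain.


Checking each pair (does one codeword prefix another?):
  C='0' vs D='10': no prefix
  C='0' vs A='11': no prefix
  D='10' vs C='0': no prefix
  D='10' vs A='11': no prefix
  A='11' vs C='0': no prefix
  A='11' vs D='10': no prefix
No violation found over all pairs.

YES -- this is a valid prefix code. No codeword is a prefix of any other codeword.


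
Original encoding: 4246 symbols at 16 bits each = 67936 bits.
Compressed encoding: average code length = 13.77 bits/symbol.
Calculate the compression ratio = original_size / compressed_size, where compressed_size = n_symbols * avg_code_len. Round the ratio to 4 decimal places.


original_size = n_symbols * orig_bits = 4246 * 16 = 67936 bits
compressed_size = n_symbols * avg_code_len = 4246 * 13.77 = 58467.42 bits
ratio = original_size / compressed_size = 67936 / 58467.42 = 1.1619

Compression ratio = 1.1619


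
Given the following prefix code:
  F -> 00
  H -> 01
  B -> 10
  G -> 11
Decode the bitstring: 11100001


Decoding step by step:
Bits 11 -> G
Bits 10 -> B
Bits 00 -> F
Bits 01 -> H


Decoded message: GBFH


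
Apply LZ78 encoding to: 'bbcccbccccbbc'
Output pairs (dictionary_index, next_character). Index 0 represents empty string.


LZ78 encoding steps:
Dictionary: {0: ''}
Step 1: w='' (idx 0), next='b' -> output (0, 'b'), add 'b' as idx 1
Step 2: w='b' (idx 1), next='c' -> output (1, 'c'), add 'bc' as idx 2
Step 3: w='' (idx 0), next='c' -> output (0, 'c'), add 'c' as idx 3
Step 4: w='c' (idx 3), next='b' -> output (3, 'b'), add 'cb' as idx 4
Step 5: w='c' (idx 3), next='c' -> output (3, 'c'), add 'cc' as idx 5
Step 6: w='cc' (idx 5), next='b' -> output (5, 'b'), add 'ccb' as idx 6
Step 7: w='bc' (idx 2), end of input -> output (2, '')


Encoded: [(0, 'b'), (1, 'c'), (0, 'c'), (3, 'b'), (3, 'c'), (5, 'b'), (2, '')]


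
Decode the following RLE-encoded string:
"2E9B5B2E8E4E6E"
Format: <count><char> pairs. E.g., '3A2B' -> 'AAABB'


Expanding each <count><char> pair:
  2E -> 'EE'
  9B -> 'BBBBBBBBB'
  5B -> 'BBBBB'
  2E -> 'EE'
  8E -> 'EEEEEEEE'
  4E -> 'EEEE'
  6E -> 'EEEEEE'

Decoded = EEBBBBBBBBBBBBBBEEEEEEEEEEEEEEEEEEEE


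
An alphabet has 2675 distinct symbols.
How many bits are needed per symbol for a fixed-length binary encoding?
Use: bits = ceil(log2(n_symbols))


log2(2675) = 11.3853
Bracket: 2^11 = 2048 < 2675 <= 2^12 = 4096
So ceil(log2(2675)) = 12

bits = ceil(log2(2675)) = ceil(11.3853) = 12 bits


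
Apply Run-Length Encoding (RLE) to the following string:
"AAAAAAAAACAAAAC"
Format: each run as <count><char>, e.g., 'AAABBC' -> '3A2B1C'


Scanning runs left to right:
  i=0: run of 'A' x 9 -> '9A'
  i=9: run of 'C' x 1 -> '1C'
  i=10: run of 'A' x 4 -> '4A'
  i=14: run of 'C' x 1 -> '1C'

RLE = 9A1C4A1C


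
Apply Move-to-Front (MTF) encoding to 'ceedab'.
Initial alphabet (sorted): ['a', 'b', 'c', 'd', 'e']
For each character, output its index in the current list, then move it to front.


MTF encoding:
'c': index 2 in ['a', 'b', 'c', 'd', 'e'] -> ['c', 'a', 'b', 'd', 'e']
'e': index 4 in ['c', 'a', 'b', 'd', 'e'] -> ['e', 'c', 'a', 'b', 'd']
'e': index 0 in ['e', 'c', 'a', 'b', 'd'] -> ['e', 'c', 'a', 'b', 'd']
'd': index 4 in ['e', 'c', 'a', 'b', 'd'] -> ['d', 'e', 'c', 'a', 'b']
'a': index 3 in ['d', 'e', 'c', 'a', 'b'] -> ['a', 'd', 'e', 'c', 'b']
'b': index 4 in ['a', 'd', 'e', 'c', 'b'] -> ['b', 'a', 'd', 'e', 'c']


Output: [2, 4, 0, 4, 3, 4]


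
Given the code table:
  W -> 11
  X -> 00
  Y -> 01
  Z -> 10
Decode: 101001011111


Decoding:
10 -> Z
10 -> Z
01 -> Y
01 -> Y
11 -> W
11 -> W


Result: ZZYYWW


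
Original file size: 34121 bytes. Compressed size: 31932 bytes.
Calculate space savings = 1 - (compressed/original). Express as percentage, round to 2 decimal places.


ratio = compressed/original = 31932/34121 = 0.935846
savings = 1 - ratio = 1 - 0.935846 = 0.064154
as a percentage: 0.064154 * 100 = 6.42%

Space savings = 1 - 31932/34121 = 6.42%


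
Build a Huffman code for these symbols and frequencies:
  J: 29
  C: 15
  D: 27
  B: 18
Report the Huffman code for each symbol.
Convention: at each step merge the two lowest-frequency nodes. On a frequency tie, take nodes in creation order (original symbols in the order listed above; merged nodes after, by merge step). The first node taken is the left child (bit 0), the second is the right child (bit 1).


Huffman tree construction:
Step 1: Merge C(15) + B(18) = 33
Step 2: Merge D(27) + J(29) = 56
Step 3: Merge (C+B)(33) + (D+J)(56) = 89
Read each symbol's code off the tree from the root (left child = 0, right child = 1).

Codes:
  J: 11 (length 2)
  C: 00 (length 2)
  D: 10 (length 2)
  B: 01 (length 2)
Average code length: 178/89 = 2.0000 bits/symbol


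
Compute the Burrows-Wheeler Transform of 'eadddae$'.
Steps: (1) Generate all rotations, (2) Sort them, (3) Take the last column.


Rotations (sorted):
  0: $eadddae -> last char: e
  1: adddae$e -> last char: e
  2: ae$eaddd -> last char: d
  3: dae$eadd -> last char: d
  4: ddae$ead -> last char: d
  5: dddae$ea -> last char: a
  6: e$eaddda -> last char: a
  7: eadddae$ -> last char: $


BWT = eedddaa$


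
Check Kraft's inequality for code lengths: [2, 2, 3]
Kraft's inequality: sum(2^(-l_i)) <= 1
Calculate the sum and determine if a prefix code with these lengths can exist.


Sum = 2^(-2) + 2^(-2) + 2^(-3)
    = 0.25 + 0.25 + 0.125
    = 5/8 = 0.625
Since 0.625 <= 1, Kraft's inequality IS satisfied.
A prefix code with these lengths CAN exist.

Kraft sum = 0.625. Satisfied.


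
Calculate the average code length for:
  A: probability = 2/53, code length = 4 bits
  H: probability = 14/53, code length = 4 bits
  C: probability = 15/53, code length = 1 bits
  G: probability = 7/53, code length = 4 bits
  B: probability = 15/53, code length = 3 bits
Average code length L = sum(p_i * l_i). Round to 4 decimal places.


Weighted contributions p_i * l_i:
  A: (2/53) * 4 = 8/53
  H: (14/53) * 4 = 56/53
  C: (15/53) * 1 = 15/53
  G: (7/53) * 4 = 28/53
  B: (15/53) * 3 = 45/53
Sum = (8 + 56 + 15 + 28 + 45)/53 = 152/53

L = 152/53 = 2.8679 bits/symbol


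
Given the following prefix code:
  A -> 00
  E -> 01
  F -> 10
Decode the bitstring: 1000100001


Decoding step by step:
Bits 10 -> F
Bits 00 -> A
Bits 10 -> F
Bits 00 -> A
Bits 01 -> E


Decoded message: FAFAE


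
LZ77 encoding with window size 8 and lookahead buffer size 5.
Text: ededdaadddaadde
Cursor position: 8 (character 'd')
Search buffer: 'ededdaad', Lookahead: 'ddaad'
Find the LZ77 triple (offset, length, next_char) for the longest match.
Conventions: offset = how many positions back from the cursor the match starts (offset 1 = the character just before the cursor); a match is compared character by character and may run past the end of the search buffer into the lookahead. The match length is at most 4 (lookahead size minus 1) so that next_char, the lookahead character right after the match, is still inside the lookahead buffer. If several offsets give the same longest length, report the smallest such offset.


Try each offset into the search buffer:
  offset=1 (pos 7, char 'd'): match length 2
  offset=2 (pos 6, char 'a'): match length 0
  offset=3 (pos 5, char 'a'): match length 0
  offset=4 (pos 4, char 'd'): match length 1
  offset=5 (pos 3, char 'd'): match length 4
  offset=6 (pos 2, char 'e'): match length 0
  offset=7 (pos 1, char 'd'): match length 1
  offset=8 (pos 0, char 'e'): match length 0
Longest match has length 4 at offset 5.
next_char = character at position 8 + 4 = 12 -> 'd'

Best match: offset=5, length=4 (matching 'ddaa' starting at position 3)
LZ77 triple: (5, 4, 'd')


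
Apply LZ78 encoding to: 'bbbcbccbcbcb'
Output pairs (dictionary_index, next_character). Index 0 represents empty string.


LZ78 encoding steps:
Dictionary: {0: ''}
Step 1: w='' (idx 0), next='b' -> output (0, 'b'), add 'b' as idx 1
Step 2: w='b' (idx 1), next='b' -> output (1, 'b'), add 'bb' as idx 2
Step 3: w='' (idx 0), next='c' -> output (0, 'c'), add 'c' as idx 3
Step 4: w='b' (idx 1), next='c' -> output (1, 'c'), add 'bc' as idx 4
Step 5: w='c' (idx 3), next='b' -> output (3, 'b'), add 'cb' as idx 5
Step 6: w='cb' (idx 5), next='c' -> output (5, 'c'), add 'cbc' as idx 6
Step 7: w='b' (idx 1), end of input -> output (1, '')


Encoded: [(0, 'b'), (1, 'b'), (0, 'c'), (1, 'c'), (3, 'b'), (5, 'c'), (1, '')]


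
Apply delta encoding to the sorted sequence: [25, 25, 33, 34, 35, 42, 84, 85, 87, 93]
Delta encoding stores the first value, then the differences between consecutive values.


First value: 25
Deltas:
  25 - 25 = 0
  33 - 25 = 8
  34 - 33 = 1
  35 - 34 = 1
  42 - 35 = 7
  84 - 42 = 42
  85 - 84 = 1
  87 - 85 = 2
  93 - 87 = 6


Delta encoded: [25, 0, 8, 1, 1, 7, 42, 1, 2, 6]


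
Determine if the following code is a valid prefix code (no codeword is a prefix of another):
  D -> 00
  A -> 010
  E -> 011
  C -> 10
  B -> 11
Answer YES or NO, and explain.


Checking each pair (does one codeword prefix another?):
  D='00' vs A='010': no prefix
  D='00' vs E='011': no prefix
  D='00' vs C='10': no prefix
  D='00' vs B='11': no prefix
  A='010' vs D='00': no prefix
  A='010' vs E='011': no prefix
  A='010' vs C='10': no prefix
  A='010' vs B='11': no prefix
  E='011' vs D='00': no prefix
  E='011' vs A='010': no prefix
  E='011' vs C='10': no prefix
  E='011' vs B='11': no prefix
  C='10' vs D='00': no prefix
  C='10' vs A='010': no prefix
  C='10' vs E='011': no prefix
  C='10' vs B='11': no prefix
  B='11' vs D='00': no prefix
  B='11' vs A='010': no prefix
  B='11' vs E='011': no prefix
  B='11' vs C='10': no prefix
No violation found over all pairs.

YES -- this is a valid prefix code. No codeword is a prefix of any other codeword.


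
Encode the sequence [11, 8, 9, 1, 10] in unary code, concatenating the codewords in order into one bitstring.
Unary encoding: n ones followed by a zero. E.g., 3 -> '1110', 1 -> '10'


Encode each number as n ones followed by a terminating 0:
  11 -> 111111111110 (12 bits)
  8 -> 111111110 (9 bits)
  9 -> 1111111110 (10 bits)
  1 -> 10 (2 bits)
  10 -> 11111111110 (11 bits)
Total length = 12 + 9 + 10 + 2 + 11 = 44 bits.

Unary([11, 8, 9, 1, 10]) = 11111111111011111111011111111101011111111110 (44 bits)


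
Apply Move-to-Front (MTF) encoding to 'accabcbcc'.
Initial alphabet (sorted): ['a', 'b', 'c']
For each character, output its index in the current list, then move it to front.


MTF encoding:
'a': index 0 in ['a', 'b', 'c'] -> ['a', 'b', 'c']
'c': index 2 in ['a', 'b', 'c'] -> ['c', 'a', 'b']
'c': index 0 in ['c', 'a', 'b'] -> ['c', 'a', 'b']
'a': index 1 in ['c', 'a', 'b'] -> ['a', 'c', 'b']
'b': index 2 in ['a', 'c', 'b'] -> ['b', 'a', 'c']
'c': index 2 in ['b', 'a', 'c'] -> ['c', 'b', 'a']
'b': index 1 in ['c', 'b', 'a'] -> ['b', 'c', 'a']
'c': index 1 in ['b', 'c', 'a'] -> ['c', 'b', 'a']
'c': index 0 in ['c', 'b', 'a'] -> ['c', 'b', 'a']


Output: [0, 2, 0, 1, 2, 2, 1, 1, 0]


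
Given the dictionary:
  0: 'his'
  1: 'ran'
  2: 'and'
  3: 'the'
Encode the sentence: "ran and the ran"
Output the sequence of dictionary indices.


Look up each word in the dictionary:
  'ran' -> 1
  'and' -> 2
  'the' -> 3
  'ran' -> 1

Encoded: [1, 2, 3, 1]


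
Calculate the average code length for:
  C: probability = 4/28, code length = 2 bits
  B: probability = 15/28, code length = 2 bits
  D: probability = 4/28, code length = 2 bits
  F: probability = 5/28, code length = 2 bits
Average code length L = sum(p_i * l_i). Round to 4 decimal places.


Weighted contributions p_i * l_i:
  C: (4/28) * 2 = 8/28
  B: (15/28) * 2 = 30/28
  D: (4/28) * 2 = 8/28
  F: (5/28) * 2 = 10/28
Sum = (8 + 30 + 8 + 10)/28 = 56/28

L = 56/28 = 2.0000 bits/symbol


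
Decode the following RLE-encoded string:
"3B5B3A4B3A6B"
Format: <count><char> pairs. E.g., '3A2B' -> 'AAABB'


Expanding each <count><char> pair:
  3B -> 'BBB'
  5B -> 'BBBBB'
  3A -> 'AAA'
  4B -> 'BBBB'
  3A -> 'AAA'
  6B -> 'BBBBBB'

Decoded = BBBBBBBBAAABBBBAAABBBBBB


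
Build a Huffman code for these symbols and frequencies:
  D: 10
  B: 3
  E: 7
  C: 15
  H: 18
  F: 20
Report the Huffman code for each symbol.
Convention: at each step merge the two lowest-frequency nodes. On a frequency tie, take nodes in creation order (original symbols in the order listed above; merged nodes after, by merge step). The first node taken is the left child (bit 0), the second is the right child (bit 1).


Huffman tree construction:
Step 1: Merge B(3) + E(7) = 10
Step 2: Merge D(10) + (B+E)(10) = 20
Step 3: Merge C(15) + H(18) = 33
Step 4: Merge F(20) + (D+(B+E))(20) = 40
Step 5: Merge (C+H)(33) + (F+(D+(B+E)))(40) = 73
Read each symbol's code off the tree from the root (left child = 0, right child = 1).

Codes:
  D: 110 (length 3)
  B: 1110 (length 4)
  E: 1111 (length 4)
  C: 00 (length 2)
  H: 01 (length 2)
  F: 10 (length 2)
Average code length: 176/73 = 2.4110 bits/symbol


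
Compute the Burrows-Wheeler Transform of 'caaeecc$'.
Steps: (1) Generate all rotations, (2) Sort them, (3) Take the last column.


Rotations (sorted):
  0: $caaeecc -> last char: c
  1: aaeecc$c -> last char: c
  2: aeecc$ca -> last char: a
  3: c$caaeec -> last char: c
  4: caaeecc$ -> last char: $
  5: cc$caaee -> last char: e
  6: ecc$caae -> last char: e
  7: eecc$caa -> last char: a


BWT = ccac$eea


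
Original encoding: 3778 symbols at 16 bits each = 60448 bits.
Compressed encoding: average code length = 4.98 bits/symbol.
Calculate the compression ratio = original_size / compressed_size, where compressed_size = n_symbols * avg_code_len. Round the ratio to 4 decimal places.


original_size = n_symbols * orig_bits = 3778 * 16 = 60448 bits
compressed_size = n_symbols * avg_code_len = 3778 * 4.98 = 18814.44 bits
ratio = original_size / compressed_size = 60448 / 18814.44 = 3.2129

Compression ratio = 3.2129


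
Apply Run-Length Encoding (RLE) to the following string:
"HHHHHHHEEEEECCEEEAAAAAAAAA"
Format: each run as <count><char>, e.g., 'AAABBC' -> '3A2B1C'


Scanning runs left to right:
  i=0: run of 'H' x 7 -> '7H'
  i=7: run of 'E' x 5 -> '5E'
  i=12: run of 'C' x 2 -> '2C'
  i=14: run of 'E' x 3 -> '3E'
  i=17: run of 'A' x 9 -> '9A'

RLE = 7H5E2C3E9A


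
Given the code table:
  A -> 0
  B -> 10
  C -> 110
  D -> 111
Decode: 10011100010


Decoding:
10 -> B
0 -> A
111 -> D
0 -> A
0 -> A
0 -> A
10 -> B


Result: BADAAAB


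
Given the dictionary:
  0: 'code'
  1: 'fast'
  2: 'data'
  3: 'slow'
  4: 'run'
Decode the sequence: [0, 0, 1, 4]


Look up each index in the dictionary:
  0 -> 'code'
  0 -> 'code'
  1 -> 'fast'
  4 -> 'run'

Decoded: "code code fast run"


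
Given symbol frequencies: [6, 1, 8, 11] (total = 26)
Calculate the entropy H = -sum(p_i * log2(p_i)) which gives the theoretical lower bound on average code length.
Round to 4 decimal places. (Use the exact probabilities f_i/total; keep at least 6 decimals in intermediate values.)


Per-symbol terms -p_i * log2(p_i) with p_i = f_i/26:
  p = 6/26 = 0.230769: log2(p) = -2.115477, -p*log2(p) = 0.488187
  p = 1/26 = 0.038462: log2(p) = -4.700440, -p*log2(p) = 0.180786
  p = 8/26 = 0.307692: log2(p) = -1.700440, -p*log2(p) = 0.523212
  p = 11/26 = 0.423077: log2(p) = -1.241008, -p*log2(p) = 0.525042
H = 0.488187 + 0.180786 + 0.523212 + 0.525042 = 1.717227

H = 1.7172 bits/symbol


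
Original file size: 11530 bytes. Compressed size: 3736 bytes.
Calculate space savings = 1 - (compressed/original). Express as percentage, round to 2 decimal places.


ratio = compressed/original = 3736/11530 = 0.324024
savings = 1 - ratio = 1 - 0.324024 = 0.675976
as a percentage: 0.675976 * 100 = 67.6%

Space savings = 1 - 3736/11530 = 67.6%


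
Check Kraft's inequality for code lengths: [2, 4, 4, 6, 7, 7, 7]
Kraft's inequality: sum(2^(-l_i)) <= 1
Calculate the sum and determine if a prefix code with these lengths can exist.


Sum = 2^(-2) + 2^(-4) + 2^(-4) + 2^(-6) + 2^(-7) + 2^(-7) + 2^(-7)
    = 0.25 + 0.0625 + 0.0625 + 0.015625 + 0.0078125 + 0.0078125 + 0.0078125
    = 53/128 = 0.4140625
Since 0.4140625 <= 1, Kraft's inequality IS satisfied.
A prefix code with these lengths CAN exist.

Kraft sum = 0.4140625. Satisfied.


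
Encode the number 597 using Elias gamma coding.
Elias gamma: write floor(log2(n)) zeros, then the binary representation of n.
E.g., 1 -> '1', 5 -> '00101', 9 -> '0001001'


num_bits = floor(log2(597)) + 1 = 10
leading_zeros = num_bits - 1 = 9
binary(597) = 1001010101

Elias gamma(597) = '000000000' + '1001010101' = 0000000001001010101 (19 bits)


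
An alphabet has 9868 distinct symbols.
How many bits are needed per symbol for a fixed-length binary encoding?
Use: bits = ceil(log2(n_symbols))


log2(9868) = 13.2685
Bracket: 2^13 = 8192 < 9868 <= 2^14 = 16384
So ceil(log2(9868)) = 14

bits = ceil(log2(9868)) = ceil(13.2685) = 14 bits


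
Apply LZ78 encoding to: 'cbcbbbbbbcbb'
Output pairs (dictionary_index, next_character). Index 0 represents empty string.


LZ78 encoding steps:
Dictionary: {0: ''}
Step 1: w='' (idx 0), next='c' -> output (0, 'c'), add 'c' as idx 1
Step 2: w='' (idx 0), next='b' -> output (0, 'b'), add 'b' as idx 2
Step 3: w='c' (idx 1), next='b' -> output (1, 'b'), add 'cb' as idx 3
Step 4: w='b' (idx 2), next='b' -> output (2, 'b'), add 'bb' as idx 4
Step 5: w='bb' (idx 4), next='b' -> output (4, 'b'), add 'bbb' as idx 5
Step 6: w='cb' (idx 3), next='b' -> output (3, 'b'), add 'cbb' as idx 6


Encoded: [(0, 'c'), (0, 'b'), (1, 'b'), (2, 'b'), (4, 'b'), (3, 'b')]


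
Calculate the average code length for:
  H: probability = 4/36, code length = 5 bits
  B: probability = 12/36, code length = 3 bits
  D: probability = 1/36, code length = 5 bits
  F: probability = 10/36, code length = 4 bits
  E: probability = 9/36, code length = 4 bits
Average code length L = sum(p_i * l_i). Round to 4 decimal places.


Weighted contributions p_i * l_i:
  H: (4/36) * 5 = 20/36
  B: (12/36) * 3 = 36/36
  D: (1/36) * 5 = 5/36
  F: (10/36) * 4 = 40/36
  E: (9/36) * 4 = 36/36
Sum = (20 + 36 + 5 + 40 + 36)/36 = 137/36

L = 137/36 = 3.8056 bits/symbol


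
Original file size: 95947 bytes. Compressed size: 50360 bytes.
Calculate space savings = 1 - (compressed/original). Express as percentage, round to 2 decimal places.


ratio = compressed/original = 50360/95947 = 0.524873
savings = 1 - ratio = 1 - 0.524873 = 0.475127
as a percentage: 0.475127 * 100 = 47.51%

Space savings = 1 - 50360/95947 = 47.51%


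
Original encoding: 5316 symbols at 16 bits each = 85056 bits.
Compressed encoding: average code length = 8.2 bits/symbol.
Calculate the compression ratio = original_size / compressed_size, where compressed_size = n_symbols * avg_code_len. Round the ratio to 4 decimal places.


original_size = n_symbols * orig_bits = 5316 * 16 = 85056 bits
compressed_size = n_symbols * avg_code_len = 5316 * 8.2 = 43591.2 bits
ratio = original_size / compressed_size = 85056 / 43591.2 = 1.9512

Compression ratio = 1.9512


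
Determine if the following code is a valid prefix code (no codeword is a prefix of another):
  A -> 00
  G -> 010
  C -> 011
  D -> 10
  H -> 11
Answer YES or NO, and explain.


Checking each pair (does one codeword prefix another?):
  A='00' vs G='010': no prefix
  A='00' vs C='011': no prefix
  A='00' vs D='10': no prefix
  A='00' vs H='11': no prefix
  G='010' vs A='00': no prefix
  G='010' vs C='011': no prefix
  G='010' vs D='10': no prefix
  G='010' vs H='11': no prefix
  C='011' vs A='00': no prefix
  C='011' vs G='010': no prefix
  C='011' vs D='10': no prefix
  C='011' vs H='11': no prefix
  D='10' vs A='00': no prefix
  D='10' vs G='010': no prefix
  D='10' vs C='011': no prefix
  D='10' vs H='11': no prefix
  H='11' vs A='00': no prefix
  H='11' vs G='010': no prefix
  H='11' vs C='011': no prefix
  H='11' vs D='10': no prefix
No violation found over all pairs.

YES -- this is a valid prefix code. No codeword is a prefix of any other codeword.


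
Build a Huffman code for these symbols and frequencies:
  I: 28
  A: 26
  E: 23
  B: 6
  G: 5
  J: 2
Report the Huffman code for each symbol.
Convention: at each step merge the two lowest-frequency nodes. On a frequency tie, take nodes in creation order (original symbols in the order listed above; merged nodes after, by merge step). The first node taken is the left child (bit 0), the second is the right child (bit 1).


Huffman tree construction:
Step 1: Merge J(2) + G(5) = 7
Step 2: Merge B(6) + (J+G)(7) = 13
Step 3: Merge (B+(J+G))(13) + E(23) = 36
Step 4: Merge A(26) + I(28) = 54
Step 5: Merge ((B+(J+G))+E)(36) + (A+I)(54) = 90
Read each symbol's code off the tree from the root (left child = 0, right child = 1).

Codes:
  I: 11 (length 2)
  A: 10 (length 2)
  E: 01 (length 2)
  B: 000 (length 3)
  G: 0011 (length 4)
  J: 0010 (length 4)
Average code length: 200/90 = 2.2222 bits/symbol


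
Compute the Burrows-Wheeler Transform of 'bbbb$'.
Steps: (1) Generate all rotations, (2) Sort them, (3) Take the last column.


Rotations (sorted):
  0: $bbbb -> last char: b
  1: b$bbb -> last char: b
  2: bb$bb -> last char: b
  3: bbb$b -> last char: b
  4: bbbb$ -> last char: $


BWT = bbbb$


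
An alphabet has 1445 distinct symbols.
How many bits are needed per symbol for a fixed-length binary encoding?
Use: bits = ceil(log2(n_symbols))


log2(1445) = 10.4969
Bracket: 2^10 = 1024 < 1445 <= 2^11 = 2048
So ceil(log2(1445)) = 11

bits = ceil(log2(1445)) = ceil(10.4969) = 11 bits


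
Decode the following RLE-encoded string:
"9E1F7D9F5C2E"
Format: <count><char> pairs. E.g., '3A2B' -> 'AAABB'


Expanding each <count><char> pair:
  9E -> 'EEEEEEEEE'
  1F -> 'F'
  7D -> 'DDDDDDD'
  9F -> 'FFFFFFFFF'
  5C -> 'CCCCC'
  2E -> 'EE'

Decoded = EEEEEEEEEFDDDDDDDFFFFFFFFFCCCCCEE


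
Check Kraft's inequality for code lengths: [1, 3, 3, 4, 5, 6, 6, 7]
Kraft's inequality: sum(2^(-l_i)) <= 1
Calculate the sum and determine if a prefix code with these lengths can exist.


Sum = 2^(-1) + 2^(-3) + 2^(-3) + 2^(-4) + 2^(-5) + 2^(-6) + 2^(-6) + 2^(-7)
    = 0.5 + 0.125 + 0.125 + 0.0625 + 0.03125 + 0.015625 + 0.015625 + 0.0078125
    = 113/128 = 0.8828125
Since 0.8828125 <= 1, Kraft's inequality IS satisfied.
A prefix code with these lengths CAN exist.

Kraft sum = 0.8828125. Satisfied.


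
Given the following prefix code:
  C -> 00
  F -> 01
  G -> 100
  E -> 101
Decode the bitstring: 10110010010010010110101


Decoding step by step:
Bits 101 -> E
Bits 100 -> G
Bits 100 -> G
Bits 100 -> G
Bits 100 -> G
Bits 101 -> E
Bits 101 -> E
Bits 01 -> F


Decoded message: EGGGGEEF


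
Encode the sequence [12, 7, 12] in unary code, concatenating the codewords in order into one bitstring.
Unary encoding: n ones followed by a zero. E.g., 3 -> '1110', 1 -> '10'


Encode each number as n ones followed by a terminating 0:
  12 -> 1111111111110 (13 bits)
  7 -> 11111110 (8 bits)
  12 -> 1111111111110 (13 bits)
Total length = 13 + 8 + 13 = 34 bits.

Unary([12, 7, 12]) = 1111111111110111111101111111111110 (34 bits)


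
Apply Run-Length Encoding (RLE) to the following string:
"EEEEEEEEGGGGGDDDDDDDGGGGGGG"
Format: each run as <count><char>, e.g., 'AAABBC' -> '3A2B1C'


Scanning runs left to right:
  i=0: run of 'E' x 8 -> '8E'
  i=8: run of 'G' x 5 -> '5G'
  i=13: run of 'D' x 7 -> '7D'
  i=20: run of 'G' x 7 -> '7G'

RLE = 8E5G7D7G


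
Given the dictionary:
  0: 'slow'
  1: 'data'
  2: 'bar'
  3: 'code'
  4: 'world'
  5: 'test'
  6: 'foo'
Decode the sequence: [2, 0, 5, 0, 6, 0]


Look up each index in the dictionary:
  2 -> 'bar'
  0 -> 'slow'
  5 -> 'test'
  0 -> 'slow'
  6 -> 'foo'
  0 -> 'slow'

Decoded: "bar slow test slow foo slow"


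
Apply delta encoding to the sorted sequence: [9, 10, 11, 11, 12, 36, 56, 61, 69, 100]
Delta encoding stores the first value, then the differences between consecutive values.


First value: 9
Deltas:
  10 - 9 = 1
  11 - 10 = 1
  11 - 11 = 0
  12 - 11 = 1
  36 - 12 = 24
  56 - 36 = 20
  61 - 56 = 5
  69 - 61 = 8
  100 - 69 = 31


Delta encoded: [9, 1, 1, 0, 1, 24, 20, 5, 8, 31]


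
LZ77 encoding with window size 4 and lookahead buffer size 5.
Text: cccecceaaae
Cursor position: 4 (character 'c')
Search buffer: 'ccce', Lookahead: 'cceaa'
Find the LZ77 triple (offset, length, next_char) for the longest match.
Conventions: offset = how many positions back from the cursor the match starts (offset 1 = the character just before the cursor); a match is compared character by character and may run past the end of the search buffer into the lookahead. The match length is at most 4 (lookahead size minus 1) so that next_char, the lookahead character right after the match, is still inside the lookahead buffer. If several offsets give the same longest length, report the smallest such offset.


Try each offset into the search buffer:
  offset=1 (pos 3, char 'e'): match length 0
  offset=2 (pos 2, char 'c'): match length 1
  offset=3 (pos 1, char 'c'): match length 3
  offset=4 (pos 0, char 'c'): match length 2
Longest match has length 3 at offset 3.
next_char = character at position 4 + 3 = 7 -> 'a'

Best match: offset=3, length=3 (matching 'cce' starting at position 1)
LZ77 triple: (3, 3, 'a')


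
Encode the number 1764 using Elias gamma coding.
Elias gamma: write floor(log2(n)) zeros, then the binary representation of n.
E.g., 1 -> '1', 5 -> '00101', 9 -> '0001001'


num_bits = floor(log2(1764)) + 1 = 11
leading_zeros = num_bits - 1 = 10
binary(1764) = 11011100100

Elias gamma(1764) = '0000000000' + '11011100100' = 000000000011011100100 (21 bits)


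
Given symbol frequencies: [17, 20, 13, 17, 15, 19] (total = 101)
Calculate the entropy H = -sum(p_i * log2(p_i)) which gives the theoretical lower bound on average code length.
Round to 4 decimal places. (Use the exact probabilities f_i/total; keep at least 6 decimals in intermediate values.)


Per-symbol terms -p_i * log2(p_i) with p_i = f_i/101:
  p = 17/101 = 0.168317: log2(p) = -2.570749, -p*log2(p) = 0.432700
  p = 20/101 = 0.198020: log2(p) = -2.336283, -p*log2(p) = 0.462630
  p = 13/101 = 0.128713: log2(p) = -2.957772, -p*log2(p) = 0.380703
  p = 17/101 = 0.168317: log2(p) = -2.570749, -p*log2(p) = 0.432700
  p = 15/101 = 0.148515: log2(p) = -2.751321, -p*log2(p) = 0.408612
  p = 19/101 = 0.188119: log2(p) = -2.410284, -p*log2(p) = 0.453420
H = 0.432700 + 0.462630 + 0.380703 + 0.432700 + 0.408612 + 0.453420 = 2.570765

H = 2.5708 bits/symbol


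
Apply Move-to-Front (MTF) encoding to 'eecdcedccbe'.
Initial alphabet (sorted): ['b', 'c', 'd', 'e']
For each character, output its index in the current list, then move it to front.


MTF encoding:
'e': index 3 in ['b', 'c', 'd', 'e'] -> ['e', 'b', 'c', 'd']
'e': index 0 in ['e', 'b', 'c', 'd'] -> ['e', 'b', 'c', 'd']
'c': index 2 in ['e', 'b', 'c', 'd'] -> ['c', 'e', 'b', 'd']
'd': index 3 in ['c', 'e', 'b', 'd'] -> ['d', 'c', 'e', 'b']
'c': index 1 in ['d', 'c', 'e', 'b'] -> ['c', 'd', 'e', 'b']
'e': index 2 in ['c', 'd', 'e', 'b'] -> ['e', 'c', 'd', 'b']
'd': index 2 in ['e', 'c', 'd', 'b'] -> ['d', 'e', 'c', 'b']
'c': index 2 in ['d', 'e', 'c', 'b'] -> ['c', 'd', 'e', 'b']
'c': index 0 in ['c', 'd', 'e', 'b'] -> ['c', 'd', 'e', 'b']
'b': index 3 in ['c', 'd', 'e', 'b'] -> ['b', 'c', 'd', 'e']
'e': index 3 in ['b', 'c', 'd', 'e'] -> ['e', 'b', 'c', 'd']


Output: [3, 0, 2, 3, 1, 2, 2, 2, 0, 3, 3]
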